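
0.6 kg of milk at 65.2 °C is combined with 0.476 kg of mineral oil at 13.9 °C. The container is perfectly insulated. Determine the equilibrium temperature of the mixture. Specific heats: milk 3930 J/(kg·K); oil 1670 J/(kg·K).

Energy conservation, ΣQ = 0:
0.6*3930*(T − 65.2) + 0.476*1670*(T − 13.9) = 0
3152.9 T = 164791
T = 164791 / 3152.9 = 52.3 °C

T_f ≈ 52.3 °C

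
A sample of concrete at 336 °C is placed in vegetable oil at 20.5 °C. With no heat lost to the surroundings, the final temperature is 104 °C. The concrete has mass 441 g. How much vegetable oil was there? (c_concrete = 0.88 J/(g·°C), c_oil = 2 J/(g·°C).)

m ≈ 539 g

Heat lost by the concrete = heat gained by the oil:
441×0.88×(336 − 104) = m×2×(104 − 20.5)
167 m = 90035  ⇒  m ≈ 539.1 g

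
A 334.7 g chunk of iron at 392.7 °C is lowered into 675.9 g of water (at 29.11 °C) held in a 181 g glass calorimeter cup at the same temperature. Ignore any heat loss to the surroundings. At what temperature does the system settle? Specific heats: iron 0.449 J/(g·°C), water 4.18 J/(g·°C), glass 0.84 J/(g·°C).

T_f ≈ 46.6 °C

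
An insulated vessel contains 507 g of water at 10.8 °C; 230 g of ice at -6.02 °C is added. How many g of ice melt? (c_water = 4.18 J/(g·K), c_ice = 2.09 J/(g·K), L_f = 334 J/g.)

Heat available from the water dropping to 0 °C: 507×4.18×10.8 = 22888 J.
Of that, 230×2.09×6.02 = 2893.8 J goes to bring the ice to 0 °C, leaving 19994 J.
Fully melting the ice requires m_ice L_f = 230×334 = 76820 J.
19994 J < 76820 J, so only part of the ice melts and the system sits at 0 °C.
m_melt = 19994 / L_f = 59.86 g.

m_melted ≈ 59.9 g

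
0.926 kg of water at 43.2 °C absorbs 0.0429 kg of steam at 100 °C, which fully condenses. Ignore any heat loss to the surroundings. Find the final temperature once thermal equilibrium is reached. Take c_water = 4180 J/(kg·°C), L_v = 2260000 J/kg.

T_f ≈ 69.7 °C

Setting the total heat transfer to zero:
steam→water at 100 °C releases m L_v = 0.0429×2260000 = 96954; condensate cools 100→T: 0.0429×4180×(T − 100) = 179.32(T − 100); original water: 3870.7(T − 43.2)
4050 T = 96954 + 17932 + 167213 = 282100
T ≈ 69.65 °C — below 100 °C, confirming all the steam condensed.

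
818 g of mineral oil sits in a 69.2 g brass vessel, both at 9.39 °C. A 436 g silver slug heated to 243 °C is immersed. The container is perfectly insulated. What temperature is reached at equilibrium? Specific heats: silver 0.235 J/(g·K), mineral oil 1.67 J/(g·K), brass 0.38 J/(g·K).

T_f ≈ 25.4 °C

Net heat exchanged in the isolated system is zero:
436×0.235×(T − 243) + 818×1.67×(T − 9.39) + 69.2×0.38×(T − 9.39) = 0
102.46(T − 243) + 1366.1(T − 9.39) + 26.3(T − 9.39) = 0
(102.46 + 1366.1 + 26.3) T = 102.46×243 + 1366.1×9.39 + 26.3×9.39
T ≈ 25.40 °C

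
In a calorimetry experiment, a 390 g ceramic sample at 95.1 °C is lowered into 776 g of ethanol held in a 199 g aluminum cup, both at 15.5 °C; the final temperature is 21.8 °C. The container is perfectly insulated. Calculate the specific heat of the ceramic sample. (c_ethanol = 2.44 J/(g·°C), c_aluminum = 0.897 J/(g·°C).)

Energy conservation, ΣQ = 0:
390×c×(21.8 − 95.1) + 776×2.44×(21.8 − 15.5) + 199×0.897×(21.8 − 15.5) = 0
-28587 c = -13053
c = -13053/-28587 ≈ 0.4566 J/(g·°C)

c ≈ 0.457 J/(g·°C)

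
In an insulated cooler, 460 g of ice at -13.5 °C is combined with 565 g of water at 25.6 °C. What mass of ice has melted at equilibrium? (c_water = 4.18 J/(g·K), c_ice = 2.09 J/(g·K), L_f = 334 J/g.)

Cooling the water to 0 °C releases 565·4.18·25.6 = 60460 J.
Of that, 460·2.09·13.5 = 12979 J goes to bring the ice to 0 °C, leaving 47481 J.
Fully melting the ice requires m_ice L_f = 460·334 = 153640 J.
That's not enough to melt it all — equilibrium is at 0 °C with ice remaining.
Mass melted = 47481/334 ≈ 142.2 g.

m_melted ≈ 142 g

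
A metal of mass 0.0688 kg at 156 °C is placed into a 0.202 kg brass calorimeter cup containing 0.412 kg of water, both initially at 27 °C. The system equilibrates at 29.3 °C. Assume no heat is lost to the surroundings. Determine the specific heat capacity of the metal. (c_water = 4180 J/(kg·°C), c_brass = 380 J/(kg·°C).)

Heat gained plus heat lost sum to zero:
0.0688·c·(29.3 − 156) + 0.412·4180·(29.3 − 27) + 0.202·380·(29.3 − 27) = 0
-8.717 c = -4137.5
c = -4137.5/-8.717 ≈ 474.7 J/(kg·°C)

c ≈ 475 J/(kg·°C)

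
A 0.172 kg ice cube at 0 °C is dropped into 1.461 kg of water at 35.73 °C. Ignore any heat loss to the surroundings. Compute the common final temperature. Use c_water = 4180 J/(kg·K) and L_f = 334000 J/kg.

T_f ≈ 23.6 °C

Energy conservation, ΣQ = 0:
latent heat to melt: 0.172×334000 = 57448
  meltwater 0→T: 0.172×4180×T = 718.96 T
  water: 6107(T − 35.73)
6825.9 T = 218202 − 57448 = 160754
T ≈ 23.55 °C (positive, so assuming full melt was valid).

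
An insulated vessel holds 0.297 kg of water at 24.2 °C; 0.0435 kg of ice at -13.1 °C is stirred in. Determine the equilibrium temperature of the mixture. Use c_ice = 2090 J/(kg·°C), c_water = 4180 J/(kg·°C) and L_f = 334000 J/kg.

Net heat exchanged in the isolated system is zero:
warm ice to 0 °C: 0.0435·2090·(0 − (-13.1)) = 1191; melt ice: 0.0435·334000 = 14529; warm the meltwater: 181.83 T; water: 1241.5(T − 24.2)
1423.3 T = 30043 − 15720 = 14323
T ≈ 10.06 °C — above 0 °C, consistent with complete melting.

T_f ≈ 10.1 °C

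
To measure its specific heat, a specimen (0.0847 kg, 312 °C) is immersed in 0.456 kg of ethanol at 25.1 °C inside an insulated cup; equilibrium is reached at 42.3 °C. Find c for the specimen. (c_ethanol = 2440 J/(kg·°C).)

m_s c (T_s − T_f) = m_ethanol c_ethanol (T_f − T_0):
0.0847·c·(312 − 42.3) = 0.456·2440·(42.3 − 25.1)
22.84 c = 19137  ⇒  c ≈ 837.8 J/(kg·°C)

c ≈ 838 J/(kg·°C)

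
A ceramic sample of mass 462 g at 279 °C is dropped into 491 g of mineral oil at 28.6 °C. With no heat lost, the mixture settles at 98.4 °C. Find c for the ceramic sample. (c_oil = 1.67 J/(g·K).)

m_s c (T_s − T_f) = m_oil c_oil (T_f − T_0):
462×c×(279 − 98.4) = 491×1.67×(98.4 − 28.6)
83437 c = 57234  ⇒  c ≈ 0.686 J/(g·K)

c ≈ 0.686 J/(g·K)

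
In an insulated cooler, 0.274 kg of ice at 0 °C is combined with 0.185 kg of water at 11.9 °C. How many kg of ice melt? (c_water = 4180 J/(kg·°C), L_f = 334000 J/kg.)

m_melted ≈ 0.0276 kg

Cooling the water to 0 °C releases 0.185·4180·11.9 = 9202.3 J.
Melting all 0.274 kg of ice would need 0.274·334000 = 91516 J.
Since 9202.3 < 91516 J, not all the ice melts; equilibrium is at 0 °C.
m_melted·334000 = 9202.3  ⇒  m_melted ≈ 0.02755 kg.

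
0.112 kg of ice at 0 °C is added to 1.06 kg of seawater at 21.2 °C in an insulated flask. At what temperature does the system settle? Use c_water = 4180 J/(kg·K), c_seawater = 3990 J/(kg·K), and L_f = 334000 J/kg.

T_f ≈ 11.1 °C

Conservation of energy gives ΣQ = 0:
melt ice: 0.112×334000 = 37408; warm the meltwater: 468.16 T; seawater: 4229.4(T − 21.2)
4697.6 T = 89663 − 37408 = 52255
T ≈ 11.12 °C (positive, so assuming full melt was valid).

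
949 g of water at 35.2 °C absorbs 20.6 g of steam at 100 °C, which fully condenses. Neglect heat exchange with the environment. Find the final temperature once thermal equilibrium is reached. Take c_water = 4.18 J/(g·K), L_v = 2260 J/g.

Energy balance with sensible and latent terms:
condense steam: −20.6·2260 = −46556; condensed water 100 °C→T: 86.11(T − 100); original water: 3966.8(T − 35.2)
4052.9 T = 46556 + 8610.8 + 139632 = 194799
T ≈ 48.06 °C (< 100 °C, so full condensation is consistent).

T_f ≈ 48.1 °C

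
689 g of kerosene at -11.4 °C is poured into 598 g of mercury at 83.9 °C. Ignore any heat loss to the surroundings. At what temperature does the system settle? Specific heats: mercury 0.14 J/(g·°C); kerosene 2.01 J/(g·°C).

|Q_mercury| = |Q_kerosene|:
598·0.14·(83.9 − T) = 689·2.01·(T − (-11.4))
83.72(83.9 − T) = 1384.9(T − (-11.4))
1468.6 T = -8763.6  ⇒  T ≈ -5.97 °C

T_f ≈ -6.0 °C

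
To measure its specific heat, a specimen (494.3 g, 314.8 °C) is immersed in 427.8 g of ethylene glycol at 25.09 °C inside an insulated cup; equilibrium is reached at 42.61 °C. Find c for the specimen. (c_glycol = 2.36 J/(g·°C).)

Net heat exchanged in the isolated system is zero:
494.3·c·(42.61 − 314.8) + 427.8·2.36·(42.61 − 25.09) = 0
-134544 c = -17688
c = -17688/-134544 ≈ 0.1315 J/(g·°C)

c ≈ 0.131 J/(g·°C)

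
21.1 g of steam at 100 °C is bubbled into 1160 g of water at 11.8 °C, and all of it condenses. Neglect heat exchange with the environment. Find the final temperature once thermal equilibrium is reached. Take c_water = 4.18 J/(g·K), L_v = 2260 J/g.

T_f ≈ 23.0 °C

Taking heat into each body as positive, Σ m c ΔT = 0:
latent heat released on condensation: 21.1·2260 = 47686
  condensed water 100 °C→T: 88.2(T − 100)
  original water: 4848.8(T − 11.8)
4937 T = 47686 + 8819.8 + 57216 = 113722
T ≈ 23.03 °C — below 100 °C, confirming all the steam condensed.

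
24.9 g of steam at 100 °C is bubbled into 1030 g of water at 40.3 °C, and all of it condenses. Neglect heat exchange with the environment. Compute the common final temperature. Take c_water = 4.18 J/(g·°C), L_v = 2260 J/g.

T_f ≈ 54.5 °C

Setting the total heat transfer to zero:
latent heat released on condensation: 24.9×2260 = 56274; condensed water 100 °C→T: 104.08(T − 100); water warms: 1030×4.18×(T − 40.3) = 4305.4(T − 40.3)
4409.5 T = 56274 + 10408 + 173508 = 240190
T ≈ 54.47 °C — below 100 °C, confirming all the steam condensed.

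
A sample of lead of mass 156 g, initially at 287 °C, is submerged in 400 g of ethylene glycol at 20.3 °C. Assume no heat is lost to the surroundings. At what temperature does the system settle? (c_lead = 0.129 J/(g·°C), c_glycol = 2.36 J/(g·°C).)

With ΣQ=0 the equilibrium temperature is the m·c-weighted mean:
T_f = (20.12*287 + 944*20.3) / (20.12 + 944)
    = 24939 / 964.12 ≈ 25.87 °C

T_f ≈ 25.9 °C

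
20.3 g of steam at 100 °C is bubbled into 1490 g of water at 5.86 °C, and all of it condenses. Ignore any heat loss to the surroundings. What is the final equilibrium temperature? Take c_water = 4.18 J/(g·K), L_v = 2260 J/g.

Energy balance with sensible and latent terms:
steam→water at 100 °C releases m L_v = 20.3·2260 = 45878
  condensate cools 100→T: 20.3·4.18·(T − 100) = 84.85(T − 100)
  water warms: 1490·4.18·(T − 5.86) = 6228.2(T − 5.86)
6313.1 T = 45878 + 8485.4 + 36497 = 90861
T ≈ 14.39 °C, under the boiling point, so the assumption holds.

T_f ≈ 14.4 °C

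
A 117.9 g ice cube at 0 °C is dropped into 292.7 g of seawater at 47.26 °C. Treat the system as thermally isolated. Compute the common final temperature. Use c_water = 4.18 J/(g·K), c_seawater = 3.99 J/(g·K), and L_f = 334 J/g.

T_f ≈ 9.5 °C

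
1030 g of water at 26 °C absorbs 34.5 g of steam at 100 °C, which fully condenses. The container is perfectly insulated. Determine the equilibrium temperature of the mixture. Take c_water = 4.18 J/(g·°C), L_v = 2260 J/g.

T_f ≈ 45.9 °C

Sum of m c ΔT and latent-heat terms is zero:
condense steam: −34.5·2260 = −77970; condensate cools 100→T: 34.5·4.18·(T − 100) = 144.21(T − 100); original water: 4305.4(T − 26)
4449.6 T = 77970 + 14421 + 111940 = 204331
T ≈ 45.92 °C — below 100 °C, confirming all the steam condensed.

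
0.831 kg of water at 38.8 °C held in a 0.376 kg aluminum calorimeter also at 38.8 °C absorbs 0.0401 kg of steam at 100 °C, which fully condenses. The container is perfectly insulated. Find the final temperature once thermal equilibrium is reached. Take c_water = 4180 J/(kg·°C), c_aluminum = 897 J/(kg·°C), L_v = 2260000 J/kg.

Sum of m c ΔT and latent-heat terms is zero:
condense steam: −0.0401×2260000 = −90626; condensed water 100 °C→T: 167.62(T − 100); original water: 3473.6(T − 38.8); aluminum cup: 0.376×897×(T − 38.8) = 337.27(T − 38.8)
3978.5 T = 90626 + 16762 + 147861 = 255249
T ≈ 64.16 °C — below 100 °C, confirming all the steam condensed.

T_f ≈ 64.2 °C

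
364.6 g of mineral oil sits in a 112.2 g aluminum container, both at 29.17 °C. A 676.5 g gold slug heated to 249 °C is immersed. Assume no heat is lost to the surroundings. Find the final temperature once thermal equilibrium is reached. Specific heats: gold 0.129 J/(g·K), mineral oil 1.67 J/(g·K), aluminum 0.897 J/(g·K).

Taking heat into each body as positive, Σ m c ΔT = 0:
676.5*0.129*(T − 249) + 364.6*1.67*(T − 29.17) + 112.2*0.897*(T − 29.17) = 0
796.79 T = 42427
T = 42427 / 796.79 = 53.2 °C

T_f ≈ 53.2 °C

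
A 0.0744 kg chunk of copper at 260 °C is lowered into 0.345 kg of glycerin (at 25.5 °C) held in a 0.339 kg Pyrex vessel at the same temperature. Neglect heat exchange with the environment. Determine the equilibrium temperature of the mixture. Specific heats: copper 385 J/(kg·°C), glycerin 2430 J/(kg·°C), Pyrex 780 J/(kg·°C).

Setting the total heat transfer to zero:
0.0744*385*(T − 260) + 0.345*2430*(T − 25.5) + 0.339*780*(T − 25.5) = 0
1131.4 T = 35568
T = 35568 / 1131.4 = 31.4 °C

T_f ≈ 31.4 °C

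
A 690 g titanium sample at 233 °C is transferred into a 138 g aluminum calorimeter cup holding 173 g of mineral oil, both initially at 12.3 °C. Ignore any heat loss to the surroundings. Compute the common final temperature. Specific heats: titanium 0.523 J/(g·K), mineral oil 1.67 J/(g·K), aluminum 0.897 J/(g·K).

T_f ≈ 115.3 °C

T_f is the heat-capacity-weighted average of the initial temperatures:
T_f = (360.87·233 + 288.91·12.3 + 123.79·12.3) / (360.87 + 288.91 + 123.79)
    = 89159 / 773.57 ≈ 115.26 °C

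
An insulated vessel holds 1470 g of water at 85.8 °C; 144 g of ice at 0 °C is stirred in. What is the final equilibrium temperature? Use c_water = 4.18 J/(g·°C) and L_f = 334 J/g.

T_f ≈ 71.0 °C

Heat gained plus heat lost sum to zero:
latent heat to melt: 144×334 = 48096; warm the meltwater: 601.92 T; water cools: 1470×4.18×(T − 85.8) = 6144.6(T − 85.8)
6746.5 T = 527207 − 48096 = 479111
T ≈ 71.02 °C. Since T > 0 °C, the all-ice-melts assumption holds.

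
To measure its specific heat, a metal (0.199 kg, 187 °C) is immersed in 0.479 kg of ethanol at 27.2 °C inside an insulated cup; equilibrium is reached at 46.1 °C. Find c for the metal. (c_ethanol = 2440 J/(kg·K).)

c ≈ 788 J/(kg·K)

Heat gained plus heat lost sum to zero:
0.199·c·(46.1 − 187) + 0.479·2440·(46.1 − 27.2) = 0
-28.04 c = -22090
c = -22090/-28.04 ≈ 787.8 J/(kg·K)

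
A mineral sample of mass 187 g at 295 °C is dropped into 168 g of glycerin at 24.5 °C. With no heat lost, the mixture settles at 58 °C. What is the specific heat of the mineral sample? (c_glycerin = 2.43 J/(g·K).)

c ≈ 0.309 J/(g·K)

Energy conservation, ΣQ = 0:
187·c·(58 − 295) + 168·2.43·(58 − 24.5) = 0
-44319 c = -13676
c = -13676/-44319 ≈ 0.3086 J/(g·K)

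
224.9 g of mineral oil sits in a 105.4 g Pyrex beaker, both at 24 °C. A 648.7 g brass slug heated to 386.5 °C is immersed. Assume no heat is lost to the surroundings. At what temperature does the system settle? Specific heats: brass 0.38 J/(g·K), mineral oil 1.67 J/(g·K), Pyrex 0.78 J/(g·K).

T_f ≈ 150.9 °C

With ΣQ=0 the equilibrium temperature is the m·c-weighted mean:
T_f = (246.51×386.5 + 375.58×24 + 82.21×24) / (246.51 + 375.58 + 82.21)
    = 106262 / 704.3 ≈ 150.88 °C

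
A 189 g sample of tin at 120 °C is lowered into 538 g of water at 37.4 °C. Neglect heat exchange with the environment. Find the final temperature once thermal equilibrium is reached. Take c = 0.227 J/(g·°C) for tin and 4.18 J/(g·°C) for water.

Heat lost by the tin equals heat gained by the water:
189·0.227·(120 − T) = 538·4.18·(T − 37.4)
42.9(120 − T) = 2248.8(T − 37.4)
2291.7 T = 89255  ⇒  T ≈ 38.95 °C

T_f ≈ 38.9 °C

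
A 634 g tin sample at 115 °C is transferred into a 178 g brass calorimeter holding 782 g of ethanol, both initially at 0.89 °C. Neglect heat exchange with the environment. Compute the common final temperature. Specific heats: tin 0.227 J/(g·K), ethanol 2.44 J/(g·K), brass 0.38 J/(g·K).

T_f ≈ 8.6 °C

Let T be the final temperature. ΣQ_i = 0:
634·0.227·(T − 115) + 782·2.44·(T − 0.89) + 178·0.38·(T − 0.89) = 0
(143.92 + 1908.1 + 67.64) T = 143.92·115 + 1908.1·0.89 + 67.64·0.89
T = 18309/2119.6 ≈ 8.64 °C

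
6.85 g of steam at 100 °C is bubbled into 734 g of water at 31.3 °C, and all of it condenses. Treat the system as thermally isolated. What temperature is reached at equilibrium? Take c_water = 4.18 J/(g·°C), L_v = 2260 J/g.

T_f ≈ 36.9 °C

Sum of m c ΔT and latent-heat terms is zero:
steam→water at 100 °C releases m L_v = 6.85·2260 = 15481; condensed water 100 °C→T: 28.63(T − 100); water warms: 734·4.18·(T − 31.3) = 3068.1(T − 31.3)
3096.8 T = 15481 + 2863.3 + 96032 = 114376
T ≈ 36.93 °C — below 100 °C, confirming all the steam condensed.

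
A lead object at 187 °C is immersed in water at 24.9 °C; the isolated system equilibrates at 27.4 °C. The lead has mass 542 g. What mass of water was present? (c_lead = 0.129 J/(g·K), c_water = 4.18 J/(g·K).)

Energy conservation, ΣQ = 0:
542·0.129·(27.4 − 187) + m·4.18·(27.4 − 24.9) = 0
10.45 m = 11159
m = 11159/10.45 ≈ 1068 g

m ≈ 1070 g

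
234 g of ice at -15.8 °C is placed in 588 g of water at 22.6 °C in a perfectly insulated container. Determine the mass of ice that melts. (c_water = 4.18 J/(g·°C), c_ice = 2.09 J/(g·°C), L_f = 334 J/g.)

Water can give up m c ΔT = 588·4.18·22.6 = 55547 J before reaching 0 °C.
Of that, 234·2.09·15.8 = 7727.1 J goes to bring the ice to 0 °C, leaving 47820 J.
Fully melting the ice requires m_ice L_f = 234·334 = 78156 J.
That's not enough to melt it all — equilibrium is at 0 °C with ice remaining.
m_melt = 47820 / L_f = 143.2 g.

m_melted ≈ 143 g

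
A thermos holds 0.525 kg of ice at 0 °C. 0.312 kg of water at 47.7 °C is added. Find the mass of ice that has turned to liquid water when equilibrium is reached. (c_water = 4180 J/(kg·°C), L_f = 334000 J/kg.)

m_melted ≈ 0.186 kg

Cooling the water to 0 °C releases 0.312×4180×47.7 = 62208 J.
Fully melting the ice requires m_ice L_f = 0.525×334000 = 175350 J.
That's not enough to melt it all — equilibrium is at 0 °C with ice remaining.
Mass melted = 62208/334000 ≈ 0.1863 kg.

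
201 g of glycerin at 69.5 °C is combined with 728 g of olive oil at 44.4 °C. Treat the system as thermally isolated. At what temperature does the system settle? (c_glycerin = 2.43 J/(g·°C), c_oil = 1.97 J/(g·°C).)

T_f ≈ 50.8 °C

Setting the total heat transfer to zero:
201*2.43*(T − 69.5) + 728*1.97*(T − 44.4) = 0
1922.6 T = 97623
T = 97623 / 1922.6 = 50.8 °C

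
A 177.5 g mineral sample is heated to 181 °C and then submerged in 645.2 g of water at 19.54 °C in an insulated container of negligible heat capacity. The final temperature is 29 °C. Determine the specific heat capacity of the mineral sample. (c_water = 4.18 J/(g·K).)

Heat lost by the mineral sample = heat gained by the water:
177.5·c·(181 − 29) = 645.2·4.18·(29 − 19.54)
26980 c = 25513  ⇒  c ≈ 0.9456 J/(g·K)

c ≈ 0.946 J/(g·K)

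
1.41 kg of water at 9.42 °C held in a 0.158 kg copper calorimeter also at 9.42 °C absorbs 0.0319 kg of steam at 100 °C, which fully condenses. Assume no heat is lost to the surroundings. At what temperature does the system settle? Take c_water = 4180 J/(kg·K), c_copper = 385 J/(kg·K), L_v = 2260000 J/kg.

T_f ≈ 23.2 °C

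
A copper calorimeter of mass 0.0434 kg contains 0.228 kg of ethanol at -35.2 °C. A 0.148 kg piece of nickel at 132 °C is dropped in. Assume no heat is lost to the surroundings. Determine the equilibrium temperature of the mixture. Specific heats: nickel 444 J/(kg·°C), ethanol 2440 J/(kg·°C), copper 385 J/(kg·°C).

Taking heat into each body as positive, Σ m c ΔT = 0:
0.148·444·(T − 132) + 0.228·2440·(T − (-35.2)) + 0.0434·385·(T − (-35.2)) = 0
65.71(T − 132) + 556.32(T − (-35.2)) + 16.71(T − (-35.2)) = 0
638.74 T = -11497
T = -11497/638.74 ≈ -18.00 °C

T_f ≈ -18.0 °C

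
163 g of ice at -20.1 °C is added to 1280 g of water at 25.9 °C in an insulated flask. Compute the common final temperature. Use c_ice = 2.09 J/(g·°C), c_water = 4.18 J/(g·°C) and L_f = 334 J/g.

Taking heat into each body as positive, Σ m c ΔT = 0:
ice -20.1→0 °C: 163·2.09·20.1 = 6847.5
  fusion: m_ice L_f = 163·334 = 54442
  meltwater 0→T: 163·4.18·T = 681.34 T
  water cools: 1280·4.18·(T − 25.9) = 5350.4(T − 25.9)
6031.7 T = 138575 − 61289 = 77286
T ≈ 12.81 °C. Since T > 0 °C, the all-ice-melts assumption holds.

T_f ≈ 12.8 °C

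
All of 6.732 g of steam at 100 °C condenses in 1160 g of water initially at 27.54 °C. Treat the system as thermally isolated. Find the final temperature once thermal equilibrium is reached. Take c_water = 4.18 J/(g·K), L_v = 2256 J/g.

Heat gained plus heat lost sum to zero:
latent heat released on condensation: 6.732×2256 = 15187; condensed water 100 °C→T: 28.14(T − 100); original water: 4848.8(T − 27.54)
4876.9 T = 15187 + 2814 + 133536 = 151537
T ≈ 31.07 °C, under the boiling point, so the assumption holds.

T_f ≈ 31.1 °C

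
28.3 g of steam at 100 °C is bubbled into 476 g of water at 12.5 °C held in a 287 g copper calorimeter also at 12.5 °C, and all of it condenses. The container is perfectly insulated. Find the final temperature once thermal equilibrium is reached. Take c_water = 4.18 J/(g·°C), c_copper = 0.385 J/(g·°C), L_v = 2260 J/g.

Energy balance with sensible and latent terms:
condense steam: −28.3·2260 = −63958; condensate cools 100→T: 28.3·4.18·(T − 100) = 118.29(T − 100); water warms: 476·4.18·(T − 12.5) = 1989.7(T − 12.5); cup: 110.5(T − 12.5)
2218.5 T = 63958 + 11829 + 26252 = 102040
T ≈ 46.00 °C — below 100 °C, confirming all the steam condensed.

T_f ≈ 46.0 °C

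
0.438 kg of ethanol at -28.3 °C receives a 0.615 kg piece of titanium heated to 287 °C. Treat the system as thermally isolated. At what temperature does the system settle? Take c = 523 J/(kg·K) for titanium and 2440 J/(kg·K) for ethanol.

T_f ≈ 44.6 °C

Heat lost by the titanium equals heat gained by the ethanol:
0.615*523*(287 − T) = 0.438*2440*(T − (-28.3))
321.64(287 − T) = 1068.7(T − (-28.3))
1390.4 T = 62067  ⇒  T ≈ 44.64 °C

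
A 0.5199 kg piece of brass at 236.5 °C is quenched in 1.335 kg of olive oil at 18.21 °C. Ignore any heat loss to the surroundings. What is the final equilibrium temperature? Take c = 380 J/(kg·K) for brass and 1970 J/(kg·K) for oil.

T_f ≈ 33.5 °C

Heat gained plus heat lost sum to zero:
0.5199·380·(T − 236.5) + 1.335·1970·(T − 18.21) = 0
(197.56 + 2629.9) T = 197.56·236.5 + 2629.9·18.21
T = 94615 / 2827.5 = 33.5 °C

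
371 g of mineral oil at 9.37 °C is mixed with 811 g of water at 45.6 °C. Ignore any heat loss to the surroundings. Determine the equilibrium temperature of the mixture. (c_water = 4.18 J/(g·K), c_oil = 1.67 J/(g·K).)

T_f ≈ 40.0 °C

T_f is the heat-capacity-weighted average of the initial temperatures:
T_f = (3390·45.6 + 619.57·9.37) / (3390 + 619.57)
    = 160388 / 4009.5 ≈ 40.00 °C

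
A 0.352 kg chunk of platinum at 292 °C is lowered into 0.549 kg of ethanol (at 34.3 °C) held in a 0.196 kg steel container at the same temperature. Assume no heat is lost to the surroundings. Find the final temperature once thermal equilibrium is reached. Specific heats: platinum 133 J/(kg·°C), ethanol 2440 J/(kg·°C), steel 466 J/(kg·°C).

T_f ≈ 42.5 °C

T_f = Σ m_i c_i T_i / Σ m_i c_i:
T_f = (46.82×292 + 1339.6×34.3 + 91.34×34.3) / (46.82 + 1339.6 + 91.34)
    = 62750 / 1477.7 ≈ 42.46 °C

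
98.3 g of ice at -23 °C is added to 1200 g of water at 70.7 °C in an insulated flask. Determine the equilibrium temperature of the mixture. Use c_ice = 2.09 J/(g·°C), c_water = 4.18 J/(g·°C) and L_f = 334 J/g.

T_f ≈ 58.4 °C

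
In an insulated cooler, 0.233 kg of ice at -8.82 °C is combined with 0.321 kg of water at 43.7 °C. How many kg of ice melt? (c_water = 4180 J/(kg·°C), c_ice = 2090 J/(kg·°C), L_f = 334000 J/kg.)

Cooling the water to 0 °C releases 0.321·4180·43.7 = 58636 J.
Warming the ice to 0 °C takes 0.233·2090·8.82 = 4295.1 J, leaving 54341 J for melting.
To melt every bit of ice: 0.233·334000 = 77822 J.
Since 54341 < 77822 J, not all the ice melts; equilibrium is at 0 °C.
m_melted·334000 = 54341  ⇒  m_melted ≈ 0.1627 kg.

m_melted ≈ 0.163 kg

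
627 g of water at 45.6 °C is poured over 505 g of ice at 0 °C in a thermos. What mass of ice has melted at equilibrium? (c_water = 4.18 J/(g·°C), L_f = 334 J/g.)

m_melted ≈ 358 g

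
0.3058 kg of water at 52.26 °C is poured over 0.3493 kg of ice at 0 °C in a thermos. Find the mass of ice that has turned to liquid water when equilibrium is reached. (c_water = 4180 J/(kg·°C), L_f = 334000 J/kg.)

Water can give up m c ΔT = 0.3058×4180×52.26 = 66801 J before reaching 0 °C.
Melting all 0.3493 kg of ice would need 0.3493×334000 = 116666 J.
66801 J < 116666 J, so only part of the ice melts and the system sits at 0 °C.
Mass melted = 66801/334000 ≈ 0.2 kg.

m_melted ≈ 0.2 kg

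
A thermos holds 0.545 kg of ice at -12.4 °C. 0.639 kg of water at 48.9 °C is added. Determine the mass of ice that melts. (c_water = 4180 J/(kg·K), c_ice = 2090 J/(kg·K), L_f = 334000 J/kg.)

Water can give up m c ΔT = 0.639×4180×48.9 = 130613 J before reaching 0 °C.
Of that, 0.545×2090×12.4 = 14124 J goes to bring the ice to 0 °C, leaving 116489 J.
Fully melting the ice requires m_ice L_f = 0.545×334000 = 182030 J.
Since 116489 < 182030 J, not all the ice melts; equilibrium is at 0 °C.
m_melted×334000 = 116489  ⇒  m_melted ≈ 0.3488 kg.

m_melted ≈ 0.349 kg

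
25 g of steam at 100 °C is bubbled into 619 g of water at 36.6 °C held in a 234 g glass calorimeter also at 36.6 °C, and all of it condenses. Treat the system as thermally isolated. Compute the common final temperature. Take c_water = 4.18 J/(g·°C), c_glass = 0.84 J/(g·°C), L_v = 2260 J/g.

Energy conservation, ΣQ = 0:
steam→water at 100 °C releases m L_v = 25×2260 = 56500; condensate cools 100→T: 25×4.18×(T − 100) = 104.5(T − 100); original water: 2587.4(T − 36.6); cup: 196.56(T − 36.6)
2888.5 T = 56500 + 10450 + 101894 = 168844
T ≈ 58.45 °C (< 100 °C, so full condensation is consistent).

T_f ≈ 58.5 °C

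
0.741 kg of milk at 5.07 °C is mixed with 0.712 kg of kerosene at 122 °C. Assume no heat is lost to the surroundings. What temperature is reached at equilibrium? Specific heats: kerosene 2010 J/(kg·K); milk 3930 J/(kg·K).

Heat gained plus heat lost sum to zero:
0.712*2010*(T − 122) + 0.741*3930*(T − 5.07) = 0
1431.1(T − 122) + 2912.1(T − 5.07) = 0
(1431.1 + 2912.1) T = 1431.1*122 + 2912.1*5.07
T = 189361 / 4343.2 = 43.6 °C

T_f ≈ 43.6 °C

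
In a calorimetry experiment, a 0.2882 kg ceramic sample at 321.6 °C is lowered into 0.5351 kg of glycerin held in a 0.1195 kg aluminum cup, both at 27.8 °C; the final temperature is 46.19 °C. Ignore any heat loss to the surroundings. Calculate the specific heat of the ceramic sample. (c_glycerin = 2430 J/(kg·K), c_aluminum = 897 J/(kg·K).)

c ≈ 326 J/(kg·K)

Conservation of energy gives ΣQ = 0:
0.2882·c·(46.19 − 321.6) + 0.5351·2430·(46.19 − 27.8) + 0.1195·897·(46.19 − 27.8) = 0
-79.37 c = -25884
c = -25884/-79.37 ≈ 326.1 J/(kg·K)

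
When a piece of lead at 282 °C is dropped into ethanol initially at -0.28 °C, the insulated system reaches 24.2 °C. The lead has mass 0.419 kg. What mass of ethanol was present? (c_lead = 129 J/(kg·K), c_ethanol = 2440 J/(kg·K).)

m ≈ 0.233 kg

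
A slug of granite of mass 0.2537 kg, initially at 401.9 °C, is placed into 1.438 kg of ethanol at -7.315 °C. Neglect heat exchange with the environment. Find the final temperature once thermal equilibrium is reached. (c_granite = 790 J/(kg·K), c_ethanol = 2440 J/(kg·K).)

|Q_granite| = |Q_ethanol|:
0.2537×790×(401.9 − T) = 1.438×2440×(T − (-7.315))
200.42(401.9 − T) = 3508.7(T − (-7.315))
3709.1 T = 54884  ⇒  T ≈ 14.80 °C

T_f ≈ 14.8 °C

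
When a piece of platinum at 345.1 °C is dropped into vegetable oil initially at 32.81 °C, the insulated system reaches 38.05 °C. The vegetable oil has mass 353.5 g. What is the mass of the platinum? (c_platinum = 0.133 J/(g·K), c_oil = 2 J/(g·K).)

Conservation of energy gives ΣQ = 0:
m·0.133·(38.05 − 345.1) + 353.5·2·(38.05 − 32.81) = 0
-40.84 m = -3704.7
m = -3704.7/-40.84 ≈ 90.72 g

m ≈ 90.7 g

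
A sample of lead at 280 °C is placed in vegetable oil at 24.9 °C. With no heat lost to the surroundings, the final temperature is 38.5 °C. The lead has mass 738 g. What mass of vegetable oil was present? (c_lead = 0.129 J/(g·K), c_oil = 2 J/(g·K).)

Heat gained plus heat lost sum to zero:
738·0.129·(38.5 − 280) + m·2·(38.5 − 24.9) = 0
27.2 m = 22991
m = 22991/27.2 ≈ 845.3 g

m ≈ 845 g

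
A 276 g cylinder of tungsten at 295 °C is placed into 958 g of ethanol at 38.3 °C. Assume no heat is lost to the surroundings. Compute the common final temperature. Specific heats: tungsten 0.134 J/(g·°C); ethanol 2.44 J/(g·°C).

T_f ≈ 42.3 °C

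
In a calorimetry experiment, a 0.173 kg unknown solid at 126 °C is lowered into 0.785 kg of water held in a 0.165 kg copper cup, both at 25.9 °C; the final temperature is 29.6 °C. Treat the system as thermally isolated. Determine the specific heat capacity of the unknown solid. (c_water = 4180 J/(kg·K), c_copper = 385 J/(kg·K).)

c ≈ 742 J/(kg·K)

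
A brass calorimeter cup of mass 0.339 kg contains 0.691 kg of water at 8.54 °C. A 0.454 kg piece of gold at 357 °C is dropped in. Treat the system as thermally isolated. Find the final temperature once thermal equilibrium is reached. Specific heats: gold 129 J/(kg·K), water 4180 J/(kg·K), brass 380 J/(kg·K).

T_f ≈ 15.2 °C

Heat gained plus heat lost sum to zero:
0.454×129×(T − 357) + 0.691×4180×(T − 8.54) + 0.339×380×(T − 8.54) = 0
3075.8 T = 46675
T = 46675 / 3075.8 = 15.2 °C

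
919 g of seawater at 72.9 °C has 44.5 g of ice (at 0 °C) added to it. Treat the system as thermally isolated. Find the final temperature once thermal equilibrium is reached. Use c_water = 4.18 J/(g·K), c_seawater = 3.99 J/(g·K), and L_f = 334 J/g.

Setting the total heat transfer to zero:
latent heat to melt: 44.5×334 = 14863
  warm the meltwater: 186.01 T
  seawater cools: 919×3.99×(T − 72.9) = 3666.8(T − 72.9)
3852.8 T = 267310 − 14863 = 252447
T ≈ 65.52 °C — above 0 °C, consistent with complete melting.

T_f ≈ 65.5 °C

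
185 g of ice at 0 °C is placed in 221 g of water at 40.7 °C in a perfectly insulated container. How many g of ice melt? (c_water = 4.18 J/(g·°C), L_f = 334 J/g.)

m_melted ≈ 113 g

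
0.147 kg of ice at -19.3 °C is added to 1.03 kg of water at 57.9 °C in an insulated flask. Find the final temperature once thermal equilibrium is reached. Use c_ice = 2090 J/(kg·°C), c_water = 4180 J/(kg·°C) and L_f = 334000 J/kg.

T_f ≈ 39.5 °C

Net heat exchanged in the isolated system is zero:
warm ice to 0 °C: 0.147×2090×(0 − (-19.3)) = 5929.5; melt ice: 0.147×334000 = 49098; meltwater 0→T: 0.147×4180×T = 614.46 T; water: 4305.4(T − 57.9)
4919.9 T = 249283 − 55028 = 194255
T ≈ 39.48 °C — above 0 °C, consistent with complete melting.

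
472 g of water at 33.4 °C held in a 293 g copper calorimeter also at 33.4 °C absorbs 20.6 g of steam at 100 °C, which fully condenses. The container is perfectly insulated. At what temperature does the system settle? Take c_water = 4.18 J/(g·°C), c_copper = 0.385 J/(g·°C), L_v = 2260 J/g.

Taking heat into each body as positive, Σ m c ΔT = 0:
condense steam: −20.6×2260 = −46556
  condensate cools 100→T: 20.6×4.18×(T − 100) = 86.11(T − 100)
  original water: 1973(T − 33.4)
  copper cup: 293×0.385×(T − 33.4) = 112.81(T − 33.4)
2171.9 T = 46556 + 8610.8 + 69665 = 124831
T ≈ 57.48 °C (< 100 °C, so full condensation is consistent).

T_f ≈ 57.5 °C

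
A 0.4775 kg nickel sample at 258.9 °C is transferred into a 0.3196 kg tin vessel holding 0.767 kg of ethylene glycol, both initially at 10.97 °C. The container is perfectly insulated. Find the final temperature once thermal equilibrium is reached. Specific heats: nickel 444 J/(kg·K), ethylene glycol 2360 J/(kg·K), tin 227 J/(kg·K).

T_f ≈ 36.1 °C

Setting the total heat transfer to zero:
0.4775·444·(T − 258.9) + 0.767·2360·(T − 10.97) + 0.3196·227·(T − 10.97) = 0
(212.01 + 1810.1 + 72.55) T = 212.01·258.9 + 1810.1·10.97 + 72.55·10.97
T ≈ 36.06 °C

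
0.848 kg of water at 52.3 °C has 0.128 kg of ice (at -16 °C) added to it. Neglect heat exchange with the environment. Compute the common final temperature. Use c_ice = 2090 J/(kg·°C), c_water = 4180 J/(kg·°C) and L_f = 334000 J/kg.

Energy conservation, ΣQ = 0:
ice -16→0 °C: 0.128·2090·16 = 4280.3; melt ice: 0.128·334000 = 42752; warm the meltwater: 535.04 T; water: 3544.6(T − 52.3)
4079.7 T = 185385 − 47032 = 138352
T ≈ 33.91 °C. Since T > 0 °C, the all-ice-melts assumption holds.

T_f ≈ 33.9 °C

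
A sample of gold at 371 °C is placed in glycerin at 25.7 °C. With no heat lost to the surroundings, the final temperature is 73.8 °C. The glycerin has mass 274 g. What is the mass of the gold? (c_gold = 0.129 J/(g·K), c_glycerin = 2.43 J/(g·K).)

m ≈ 835 g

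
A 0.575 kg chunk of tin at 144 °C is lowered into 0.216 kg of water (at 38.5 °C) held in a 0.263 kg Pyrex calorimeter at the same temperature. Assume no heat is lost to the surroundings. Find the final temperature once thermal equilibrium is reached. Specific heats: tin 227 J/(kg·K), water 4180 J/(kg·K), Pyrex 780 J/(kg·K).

Heat gained plus heat lost sum to zero:
0.575·227·(T − 144) + 0.216·4180·(T − 38.5) + 0.263·780·(T − 38.5) = 0
130.52(T − 144) + 902.88(T − 38.5) + 205.14(T − 38.5) = 0
(130.52 + 902.88 + 205.14) T = 130.52·144 + 902.88·38.5 + 205.14·38.5
T = 61454 / 1238.5 = 49.6 °C

T_f ≈ 49.6 °C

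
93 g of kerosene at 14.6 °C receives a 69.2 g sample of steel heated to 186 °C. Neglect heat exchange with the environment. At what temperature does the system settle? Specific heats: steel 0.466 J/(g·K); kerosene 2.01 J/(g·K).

T_f ≈ 39.8 °C

T_f is the heat-capacity-weighted average of the initial temperatures:
T_f = (32.25*186 + 186.93*14.6) / (32.25 + 186.93)
    = 8727.2 / 219.18 ≈ 39.82 °C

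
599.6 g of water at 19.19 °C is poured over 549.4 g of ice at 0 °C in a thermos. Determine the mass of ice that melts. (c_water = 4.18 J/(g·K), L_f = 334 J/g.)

m_melted ≈ 144 g

Cooling the water to 0 °C releases 599.6×4.18×19.19 = 48096 J.
To melt every bit of ice: 549.4×334 = 183500 J.
Since 48096 < 183500 J, not all the ice melts; equilibrium is at 0 °C.
Mass melted = 48096/334 ≈ 144 g.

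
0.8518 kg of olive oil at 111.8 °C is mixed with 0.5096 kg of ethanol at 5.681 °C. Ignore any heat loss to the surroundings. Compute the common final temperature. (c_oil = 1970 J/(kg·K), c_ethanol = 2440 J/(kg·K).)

T_f ≈ 66.6 °C

Taking heat into each body as positive, Σ m c ΔT = 0:
0.8518*1970*(T − 111.8) + 0.5096*2440*(T − 5.681) = 0
1678(T − 111.8) + 1243.4(T − 5.681) = 0
(1678 + 1243.4) T = 1678*111.8 + 1243.4*5.681
T = 194669 / 2921.5 = 66.6 °C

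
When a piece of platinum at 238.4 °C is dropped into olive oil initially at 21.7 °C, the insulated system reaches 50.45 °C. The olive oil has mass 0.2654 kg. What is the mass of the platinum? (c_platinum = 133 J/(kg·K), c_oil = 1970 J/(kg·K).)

|Q_platinum| = |Q_oil|:
m×133×(238.4 − 50.45) = 0.2654×1970×(50.45 − 21.7)
24997 m = 15032  ⇒  m ≈ 0.6013 kg

m ≈ 0.601 kg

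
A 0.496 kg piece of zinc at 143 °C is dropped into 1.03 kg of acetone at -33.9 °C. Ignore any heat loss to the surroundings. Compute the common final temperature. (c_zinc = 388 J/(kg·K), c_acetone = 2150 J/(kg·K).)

Heat gained plus heat lost sum to zero:
0.496·388·(T − 143) + 1.03·2150·(T − (-33.9)) = 0
192.45(T − 143) + 2214.5(T − (-33.9)) = 0
(192.45 + 2214.5) T = 192.45·143 + 2214.5·(-33.9)
T ≈ -19.76 °C

T_f ≈ -19.8 °C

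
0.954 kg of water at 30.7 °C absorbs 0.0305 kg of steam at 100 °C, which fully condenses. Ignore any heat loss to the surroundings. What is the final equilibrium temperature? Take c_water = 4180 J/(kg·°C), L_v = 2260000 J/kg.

Energy conservation, ΣQ = 0:
steam→water at 100 °C releases m L_v = 0.0305×2260000 = 68930
  condensed water 100 °C→T: 127.49(T − 100)
  water warms: 0.954×4180×(T − 30.7) = 3987.7(T − 30.7)
4115.2 T = 68930 + 12749 + 122423 = 204102
T ≈ 49.60 °C — below 100 °C, confirming all the steam condensed.

T_f ≈ 49.6 °C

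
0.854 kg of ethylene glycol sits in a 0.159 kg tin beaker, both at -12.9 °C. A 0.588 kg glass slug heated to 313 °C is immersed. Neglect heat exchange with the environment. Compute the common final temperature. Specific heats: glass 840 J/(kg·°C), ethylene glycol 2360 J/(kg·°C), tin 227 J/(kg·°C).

Let T be the final temperature. ΣQ_i = 0:
0.588×840×(T − 313) + 0.854×2360×(T − (-12.9)) + 0.159×227×(T − (-12.9)) = 0
(493.92 + 2015.4 + 36.09) T = 493.92×313 + 2015.4×(-12.9) + 36.09×(-12.9)
T = 128132 / 2545.5 = 50.3 °C

T_f ≈ 50.3 °C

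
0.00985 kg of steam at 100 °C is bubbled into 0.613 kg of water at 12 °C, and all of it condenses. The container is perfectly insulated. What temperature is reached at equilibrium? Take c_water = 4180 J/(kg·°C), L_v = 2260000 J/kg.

Taking heat into each body as positive, Σ m c ΔT = 0:
latent heat released on condensation: 0.00985·2260000 = 22261
  condensate cools 100→T: 0.00985·4180·(T − 100) = 41.17(T − 100)
  original water: 2562.3(T − 12)
2603.5 T = 22261 + 4117.3 + 30748 = 57126
T ≈ 21.94 °C (< 100 °C, so full condensation is consistent).

T_f ≈ 21.9 °C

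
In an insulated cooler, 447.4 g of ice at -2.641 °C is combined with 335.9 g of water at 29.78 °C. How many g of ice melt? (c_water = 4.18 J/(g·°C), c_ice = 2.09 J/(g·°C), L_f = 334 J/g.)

m_melted ≈ 118 g

Water can give up m c ΔT = 335.9×4.18×29.78 = 41813 J before reaching 0 °C.
Of that, 447.4×2.09×2.641 = 2469.5 J goes to bring the ice to 0 °C, leaving 39343 J.
Melting all 447.4 g of ice would need 447.4×334 = 149432 J.
That's not enough to melt it all — equilibrium is at 0 °C with ice remaining.
m_melted×334 = 39343  ⇒  m_melted ≈ 117.8 g.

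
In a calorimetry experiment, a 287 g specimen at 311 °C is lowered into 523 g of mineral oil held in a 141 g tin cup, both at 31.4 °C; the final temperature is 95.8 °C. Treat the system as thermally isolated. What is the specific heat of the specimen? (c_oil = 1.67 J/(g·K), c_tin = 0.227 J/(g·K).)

c ≈ 0.944 J/(g·K)

Net heat exchanged in the isolated system is zero:
287×c×(95.8 − 311) + 523×1.67×(95.8 − 31.4) + 141×0.227×(95.8 − 31.4) = 0
-61762 c = -58309
c = -58309/-61762 ≈ 0.9441 J/(g·K)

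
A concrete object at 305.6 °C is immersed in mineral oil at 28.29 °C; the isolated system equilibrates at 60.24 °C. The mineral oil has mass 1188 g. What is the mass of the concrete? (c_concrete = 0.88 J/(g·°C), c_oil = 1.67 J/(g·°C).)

m ≈ 294 g

Heat lost by the concrete = heat gained by the oil:
m×0.88×(305.6 − 60.24) = 1188×1.67×(60.24 − 28.29)
215.92 m = 63388  ⇒  m ≈ 293.6 g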